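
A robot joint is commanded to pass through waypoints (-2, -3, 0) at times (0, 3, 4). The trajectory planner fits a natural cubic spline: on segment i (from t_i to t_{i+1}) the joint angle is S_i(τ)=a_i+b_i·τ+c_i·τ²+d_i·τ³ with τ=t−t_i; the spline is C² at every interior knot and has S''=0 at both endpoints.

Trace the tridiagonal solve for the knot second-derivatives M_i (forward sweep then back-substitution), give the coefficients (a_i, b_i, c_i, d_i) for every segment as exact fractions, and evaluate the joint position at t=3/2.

Δ: Δ0=-1/3, Δ1=3
row 1: diag=8, rhs=20; c'=1/8, d'=5/2
back: M1=5/2
M: M0=0, M1=5/2, M2=0
seg 0: a=-2, c=M0/2=0, d=(M1−M0)/(6·3)=5/36, b=Δ0−h0·(2M0+M1)/6=-19/12
seg 1: a=-3, c=M1/2=5/4, d=(M2−M1)/(6·1)=-5/12, b=Δ1−h1·(2M1+M2)/6=13/6
t_q=3/2 → seg 0, τ=3/2; S=-2+-19/12·τ+0·τ²+5/36·τ³=-125/32

  seg 0: a=-2 b=-19/12 c=0 d=5/36
  seg 1: a=-3 b=13/6 c=5/4 d=-5/12
S(3/2) = -125/32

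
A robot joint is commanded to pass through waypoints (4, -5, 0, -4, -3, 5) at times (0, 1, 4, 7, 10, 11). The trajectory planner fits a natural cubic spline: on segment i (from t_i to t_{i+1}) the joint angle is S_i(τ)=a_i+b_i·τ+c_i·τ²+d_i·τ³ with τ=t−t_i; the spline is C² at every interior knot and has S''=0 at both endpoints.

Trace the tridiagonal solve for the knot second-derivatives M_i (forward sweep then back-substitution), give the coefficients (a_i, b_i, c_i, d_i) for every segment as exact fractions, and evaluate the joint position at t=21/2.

Δ: Δ0=-9, Δ1=5/3, Δ2=-4/3, Δ3=1/3, Δ4=8
row 1: diag=8, rhs=64; c'=3/8, d'=8
row 2: denom=12−3·3/8=87/8; d'=(-18−3·8)/(87/8)=-112/29
row 3: denom=12−3·8/29=324/29; d'=(10−3·-112/29)/(324/29)=313/162
row 4: denom=8−3·29/108=259/36; d'=(46−3·313/162)/(259/36)=4342/777
back: M4=4342/777
back: M3=313/162−29/108·4342/777=1006/2331
back: M2=-112/29−8/29·1006/2331=-9280/2331
back: M1=8−3/8·-9280/2331=7376/777
M: M0=0, M1=7376/777, M2=-9280/2331, M3=1006/2331, M4=4342/777, M5=0
seg 0: a=4, c=M0/2=0, d=(M1−M0)/(6·1)=3688/2331, b=Δ0−h0·(2M0+M1)/6=-24667/2331
seg 1: a=-5, c=M1/2=3688/777, d=(M2−M1)/(6·3)=-15704/20979, b=Δ1−h1·(2M1+M2)/6=-13603/2331
seg 2: a=0, c=M2/2=-4640/2331, d=(M3−M2)/(6·3)=139/567, b=Δ2−h2·(2M2+M3)/6=5669/2331
seg 3: a=-4, c=M3/2=503/2331, d=(M4−M3)/(6·3)=6010/20979, b=Δ3−h3·(2M3+M4)/6=-6742/2331
seg 4: a=-3, c=M4/2=2171/777, d=(M5−M4)/(6·1)=-2171/2331, b=Δ4−h4·(2M4+M5)/6=14306/2331
t_q=21/2 → seg 4, τ=1/2; S=-3+14306/2331·τ+2171/777·τ²+-2171/2331·τ³=4045/6216

  seg 0: a=4 b=-24667/2331 c=0 d=3688/2331
  seg 1: a=-5 b=-13603/2331 c=3688/777 d=-15704/20979
  seg 2: a=0 b=5669/2331 c=-4640/2331 d=139/567
  seg 3: a=-4 b=-6742/2331 c=503/2331 d=6010/20979
  seg 4: a=-3 b=14306/2331 c=2171/777 d=-2171/2331
S(21/2) = 4045/6216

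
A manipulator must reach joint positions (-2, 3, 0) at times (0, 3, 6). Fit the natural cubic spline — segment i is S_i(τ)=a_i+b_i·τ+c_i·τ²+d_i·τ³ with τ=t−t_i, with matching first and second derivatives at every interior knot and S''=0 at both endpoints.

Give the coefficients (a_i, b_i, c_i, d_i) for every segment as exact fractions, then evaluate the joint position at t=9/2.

Δ: Δ0=5/3, Δ1=-1
row 1: diag=12, rhs=-16; c'=1/4, d'=-4/3
back: M1=-4/3
M: M0=0, M1=-4/3, M2=0
seg 0: a=-2, c=M0/2=0, d=(M1−M0)/(6·3)=-2/27, b=Δ0−h0·(2M0+M1)/6=7/3
seg 1: a=3, c=M1/2=-2/3, d=(M2−M1)/(6·3)=2/27, b=Δ1−h1·(2M1+M2)/6=1/3
t_q=9/2 → seg 1, τ=3/2; S=3+1/3·τ+-2/3·τ²+2/27·τ³=9/4

  seg 0: a=-2 b=7/3 c=0 d=-2/27
  seg 1: a=3 b=1/3 c=-2/3 d=2/27
S(9/2) = 9/4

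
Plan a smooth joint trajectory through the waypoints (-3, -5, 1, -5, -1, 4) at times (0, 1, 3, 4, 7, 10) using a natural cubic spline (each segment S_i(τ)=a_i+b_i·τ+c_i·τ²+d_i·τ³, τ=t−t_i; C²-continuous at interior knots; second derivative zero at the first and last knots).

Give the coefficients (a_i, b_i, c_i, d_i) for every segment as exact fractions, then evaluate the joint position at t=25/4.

Δ: Δ0=-2, Δ1=3, Δ2=-6, Δ3=4/3, Δ4=5/3
row 1: diag=6, rhs=30; c'=1/3, d'=5
row 2: denom=6−2·1/3=16/3; d'=(-54−2·5)/(16/3)=-12
row 3: denom=8−1·3/16=125/16; d'=(44−1·-12)/(125/16)=896/125
row 4: denom=12−3·48/125=1356/125; d'=(2−3·896/125)/(1356/125)=-1219/678
back: M4=-1219/678
back: M3=896/125−48/125·-1219/678=888/113
back: M2=-12−3/16·888/113=-3045/226
back: M1=5−1/3·-3045/226=2145/226
M: M0=0, M1=2145/226, M2=-3045/226, M3=888/113, M4=-1219/678, M5=0
seg 0: a=-3, c=M0/2=0, d=(M1−M0)/(6·1)=715/452, b=Δ0−h0·(2M0+M1)/6=-1619/452
seg 1: a=-5, c=M1/2=2145/452, d=(M2−M1)/(6·2)=-865/452, b=Δ1−h1·(2M1+M2)/6=263/226
seg 2: a=1, c=M2/2=-3045/452, d=(M3−M2)/(6·1)=1607/452, b=Δ2−h2·(2M2+M3)/6=-637/226
seg 3: a=-5, c=M3/2=444/113, d=(M4−M3)/(6·3)=-6547/12204, b=Δ3−h3·(2M3+M4)/6=-2543/452
seg 4: a=-1, c=M4/2=-1219/1356, d=(M5−M4)/(6·3)=1219/12204, b=Δ4−h4·(2M4+M5)/6=783/226
t_q=25/4 → seg 3, τ=9/4; S=-5+-2543/452·τ+444/113·τ²+-6547/12204·τ³=-112177/28928

  seg 0: a=-3 b=-1619/452 c=0 d=715/452
  seg 1: a=-5 b=263/226 c=2145/452 d=-865/452
  seg 2: a=1 b=-637/226 c=-3045/452 d=1607/452
  seg 3: a=-5 b=-2543/452 c=444/113 d=-6547/12204
  seg 4: a=-1 b=783/226 c=-1219/1356 d=1219/12204
S(25/4) = -112177/28928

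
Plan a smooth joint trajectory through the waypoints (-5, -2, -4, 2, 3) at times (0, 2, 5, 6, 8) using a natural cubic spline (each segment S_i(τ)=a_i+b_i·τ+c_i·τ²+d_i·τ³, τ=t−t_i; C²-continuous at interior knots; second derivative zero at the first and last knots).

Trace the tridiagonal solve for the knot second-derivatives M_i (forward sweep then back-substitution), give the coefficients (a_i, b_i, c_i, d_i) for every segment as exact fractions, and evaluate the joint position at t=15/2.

Δ: Δ0=3/2, Δ1=-2/3, Δ2=6, Δ3=1/2
row 1: diag=10, rhs=-13; c'=3/10, d'=-13/10
row 2: denom=8−3·3/10=71/10; d'=(40−3·-13/10)/(71/10)=439/71
row 3: denom=6−1·10/71=416/71; d'=(-33−1·439/71)/(416/71)=-107/16
back: M3=-107/16
back: M2=439/71−10/71·-107/16=57/8
back: M1=-13/10−3/10·57/8=-55/16
M: M0=0, M1=-55/16, M2=57/8, M3=-107/16, M4=0
seg 0: a=-5, c=M0/2=0, d=(M1−M0)/(6·2)=-55/192, b=Δ0−h0·(2M0+M1)/6=127/48
seg 1: a=-2, c=M1/2=-55/32, d=(M2−M1)/(6·3)=169/288, b=Δ1−h1·(2M1+M2)/6=-19/24
seg 2: a=-4, c=M2/2=57/16, d=(M3−M2)/(6·1)=-221/96, b=Δ2−h2·(2M2+M3)/6=455/96
seg 3: a=2, c=M3/2=-107/32, d=(M4−M3)/(6·2)=107/192, b=Δ3−h3·(2M3+M4)/6=119/24
t_q=15/2 → seg 3, τ=3/2; S=2+119/24·τ+-107/32·τ²+107/192·τ³=1943/512

  seg 0: a=-5 b=127/48 c=0 d=-55/192
  seg 1: a=-2 b=-19/24 c=-55/32 d=169/288
  seg 2: a=-4 b=455/96 c=57/16 d=-221/96
  seg 3: a=2 b=119/24 c=-107/32 d=107/192
S(15/2) = 1943/512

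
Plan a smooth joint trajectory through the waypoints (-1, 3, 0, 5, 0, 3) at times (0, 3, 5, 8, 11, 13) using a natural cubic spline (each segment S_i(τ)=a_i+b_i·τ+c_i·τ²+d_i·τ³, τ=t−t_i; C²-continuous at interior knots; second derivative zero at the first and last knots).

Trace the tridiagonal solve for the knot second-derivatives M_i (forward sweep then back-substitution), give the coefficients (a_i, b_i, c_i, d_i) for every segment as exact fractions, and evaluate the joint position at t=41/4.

  seg 0: a=-1 b=4093/1626 c=0 d=-1925/14634
  seg 1: a=3 b=-841/813 c=-1925/1626 d=1031/2168
  seg 2: a=0 b=-103/1626 c=5429/3252 d=-10661/29268
  seg 3: a=5 b=385/3252 c=-436/271 d=1099/3252
  seg 4: a=0 b=-667/1626 c=1553/1084 d=-1553/6504
S(41/4) = 67361/69376

Δ: Δ0=4/3, Δ1=-3/2, Δ2=5/3, Δ3=-5/3, Δ4=3/2
row 1: diag=10, rhs=-17; c'=1/5, d'=-17/10
row 2: denom=10−2·1/5=48/5; d'=(19−2·-17/10)/(48/5)=7/3
row 3: denom=12−3·5/16=177/16; d'=(-20−3·7/3)/(177/16)=-144/59
row 4: denom=10−3·16/59=542/59; d'=(19−3·-144/59)/(542/59)=1553/542
back: M4=1553/542
back: M3=-144/59−16/59·1553/542=-872/271
back: M2=7/3−5/16·-872/271=5429/1626
back: M1=-17/10−1/5·5429/1626=-1925/813
M: M0=0, M1=-1925/813, M2=5429/1626, M3=-872/271, M4=1553/542, M5=0
seg 0: a=-1, c=M0/2=0, d=(M1−M0)/(6·3)=-1925/14634, b=Δ0−h0·(2M0+M1)/6=4093/1626
seg 1: a=3, c=M1/2=-1925/1626, d=(M2−M1)/(6·2)=1031/2168, b=Δ1−h1·(2M1+M2)/6=-841/813
seg 2: a=0, c=M2/2=5429/3252, d=(M3−M2)/(6·3)=-10661/29268, b=Δ2−h2·(2M2+M3)/6=-103/1626
seg 3: a=5, c=M3/2=-436/271, d=(M4−M3)/(6·3)=1099/3252, b=Δ3−h3·(2M3+M4)/6=385/3252
seg 4: a=0, c=M4/2=1553/1084, d=(M5−M4)/(6·2)=-1553/6504, b=Δ4−h4·(2M4+M5)/6=-667/1626
t_q=41/4 → seg 3, τ=9/4; S=5+385/3252·τ+-436/271·τ²+1099/3252·τ³=67361/69376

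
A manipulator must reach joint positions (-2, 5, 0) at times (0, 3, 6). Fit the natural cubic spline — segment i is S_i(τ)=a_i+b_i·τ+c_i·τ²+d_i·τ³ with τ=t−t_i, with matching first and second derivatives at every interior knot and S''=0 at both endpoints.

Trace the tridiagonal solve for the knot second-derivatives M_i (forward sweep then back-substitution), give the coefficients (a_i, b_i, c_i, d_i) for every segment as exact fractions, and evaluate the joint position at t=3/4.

  seg 0: a=-2 b=10/3 c=0 d=-1/9
  seg 1: a=5 b=1/3 c=-1 d=1/9
S(3/4) = 29/64

Δ: Δ0=7/3, Δ1=-5/3
row 1: diag=12, rhs=-24; c'=1/4, d'=-2
back: M1=-2
M: M0=0, M1=-2, M2=0
seg 0: a=-2, c=M0/2=0, d=(M1−M0)/(6·3)=-1/9, b=Δ0−h0·(2M0+M1)/6=10/3
seg 1: a=5, c=M1/2=-1, d=(M2−M1)/(6·3)=1/9, b=Δ1−h1·(2M1+M2)/6=1/3
t_q=3/4 → seg 0, τ=3/4; S=-2+10/3·τ+0·τ²+-1/9·τ³=29/64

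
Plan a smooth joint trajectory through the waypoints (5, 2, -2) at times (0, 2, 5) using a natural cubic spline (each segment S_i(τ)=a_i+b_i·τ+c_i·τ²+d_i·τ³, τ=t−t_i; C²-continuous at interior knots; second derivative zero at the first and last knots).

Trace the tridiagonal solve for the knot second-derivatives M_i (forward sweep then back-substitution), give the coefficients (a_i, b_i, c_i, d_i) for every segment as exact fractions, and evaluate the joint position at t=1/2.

Δ: Δ0=-3/2, Δ1=-4/3
row 1: diag=10, rhs=1; c'=3/10, d'=1/10
back: M1=1/10
M: M0=0, M1=1/10, M2=0
seg 0: a=5, c=M0/2=0, d=(M1−M0)/(6·2)=1/120, b=Δ0−h0·(2M0+M1)/6=-23/15
seg 1: a=2, c=M1/2=1/20, d=(M2−M1)/(6·3)=-1/180, b=Δ1−h1·(2M1+M2)/6=-43/30
t_q=1/2 → seg 0, τ=1/2; S=5+-23/15·τ+0·τ²+1/120·τ³=271/64

  seg 0: a=5 b=-23/15 c=0 d=1/120
  seg 1: a=2 b=-43/30 c=1/20 d=-1/180
S(1/2) = 271/64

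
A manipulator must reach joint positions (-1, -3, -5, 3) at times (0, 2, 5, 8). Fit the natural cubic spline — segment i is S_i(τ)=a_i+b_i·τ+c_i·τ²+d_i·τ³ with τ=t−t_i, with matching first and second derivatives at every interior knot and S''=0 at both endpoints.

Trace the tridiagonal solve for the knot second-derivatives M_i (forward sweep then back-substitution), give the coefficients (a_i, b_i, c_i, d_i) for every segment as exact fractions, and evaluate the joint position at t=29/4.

  seg 0: a=-1 b=-33/37 c=0 d=-1/37
  seg 1: a=-3 b=-45/37 c=-6/37 d=115/999
  seg 2: a=-5 b=34/37 c=97/111 d=-97/999
S(29/4) = 913/2368

Δ: Δ0=-1, Δ1=-2/3, Δ2=8/3
row 1: diag=10, rhs=2; c'=3/10, d'=1/5
row 2: denom=12−3·3/10=111/10; d'=(20−3·1/5)/(111/10)=194/111
back: M2=194/111
back: M1=1/5−3/10·194/111=-12/37
M: M0=0, M1=-12/37, M2=194/111, M3=0
seg 0: a=-1, c=M0/2=0, d=(M1−M0)/(6·2)=-1/37, b=Δ0−h0·(2M0+M1)/6=-33/37
seg 1: a=-3, c=M1/2=-6/37, d=(M2−M1)/(6·3)=115/999, b=Δ1−h1·(2M1+M2)/6=-45/37
seg 2: a=-5, c=M2/2=97/111, d=(M3−M2)/(6·3)=-97/999, b=Δ2−h2·(2M2+M3)/6=34/37
t_q=29/4 → seg 2, τ=9/4; S=-5+34/37·τ+97/111·τ²+-97/999·τ³=913/2368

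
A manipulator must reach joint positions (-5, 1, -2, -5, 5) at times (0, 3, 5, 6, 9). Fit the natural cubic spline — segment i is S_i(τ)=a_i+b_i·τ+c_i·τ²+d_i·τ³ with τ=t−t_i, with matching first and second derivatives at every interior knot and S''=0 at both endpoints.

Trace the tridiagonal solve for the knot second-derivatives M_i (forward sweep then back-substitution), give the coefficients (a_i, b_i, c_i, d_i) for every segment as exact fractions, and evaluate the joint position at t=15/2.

  seg 0: a=-5 b=2519/876 c=0 d=-767/7884
  seg 1: a=1 b=109/438 c=-767/876 d=1/1752
  seg 2: a=-2 b=-237/73 c=-191/219 d=245/219
  seg 3: a=-5 b=-358/219 c=544/219 d=-544/1971
S(15/2) = -204/73

Δ: Δ0=2, Δ1=-3/2, Δ2=-3, Δ3=10/3
row 1: diag=10, rhs=-21; c'=1/5, d'=-21/10
row 2: denom=6−2·1/5=28/5; d'=(-9−2·-21/10)/(28/5)=-6/7
row 3: denom=8−1·5/28=219/28; d'=(38−1·-6/7)/(219/28)=1088/219
back: M3=1088/219
back: M2=-6/7−5/28·1088/219=-382/219
back: M1=-21/10−1/5·-382/219=-767/438
M: M0=0, M1=-767/438, M2=-382/219, M3=1088/219, M4=0
seg 0: a=-5, c=M0/2=0, d=(M1−M0)/(6·3)=-767/7884, b=Δ0−h0·(2M0+M1)/6=2519/876
seg 1: a=1, c=M1/2=-767/876, d=(M2−M1)/(6·2)=1/1752, b=Δ1−h1·(2M1+M2)/6=109/438
seg 2: a=-2, c=M2/2=-191/219, d=(M3−M2)/(6·1)=245/219, b=Δ2−h2·(2M2+M3)/6=-237/73
seg 3: a=-5, c=M3/2=544/219, d=(M4−M3)/(6·3)=-544/1971, b=Δ3−h3·(2M3+M4)/6=-358/219
t_q=15/2 → seg 3, τ=3/2; S=-5+-358/219·τ+544/219·τ²+-544/1971·τ³=-204/73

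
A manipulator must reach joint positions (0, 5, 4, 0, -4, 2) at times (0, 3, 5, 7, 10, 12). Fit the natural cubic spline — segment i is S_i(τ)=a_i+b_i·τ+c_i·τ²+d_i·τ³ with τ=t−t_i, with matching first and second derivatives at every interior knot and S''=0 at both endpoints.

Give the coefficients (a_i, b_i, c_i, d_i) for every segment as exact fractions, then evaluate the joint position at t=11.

  seg 0: a=0 b=1621/724 c=0 d=-1243/19548
  seg 1: a=5 b=189/362 c=-1243/2172 d=133/4344
  seg 2: a=4 b=-760/543 c=-211/543 d=8/181
  seg 3: a=0 b=-1316/543 c=-67/543 d=793/4887
  seg 4: a=-4 b=661/543 c=242/181 d=-121/543
S(11) = -302/181

Δ: Δ0=5/3, Δ1=-1/2, Δ2=-2, Δ3=-4/3, Δ4=3
row 1: diag=10, rhs=-13; c'=1/5, d'=-13/10
row 2: denom=8−2·1/5=38/5; d'=(-9−2·-13/10)/(38/5)=-16/19
row 3: denom=10−2·5/19=180/19; d'=(4−2·-16/19)/(180/19)=3/5
row 4: denom=10−3·19/60=181/20; d'=(26−3·3/5)/(181/20)=484/181
back: M4=484/181
back: M3=3/5−19/60·484/181=-134/543
back: M2=-16/19−5/19·-134/543=-422/543
back: M1=-13/10−1/5·-422/543=-1243/1086
M: M0=0, M1=-1243/1086, M2=-422/543, M3=-134/543, M4=484/181, M5=0
seg 0: a=0, c=M0/2=0, d=(M1−M0)/(6·3)=-1243/19548, b=Δ0−h0·(2M0+M1)/6=1621/724
seg 1: a=5, c=M1/2=-1243/2172, d=(M2−M1)/(6·2)=133/4344, b=Δ1−h1·(2M1+M2)/6=189/362
seg 2: a=4, c=M2/2=-211/543, d=(M3−M2)/(6·2)=8/181, b=Δ2−h2·(2M2+M3)/6=-760/543
seg 3: a=0, c=M3/2=-67/543, d=(M4−M3)/(6·3)=793/4887, b=Δ3−h3·(2M3+M4)/6=-1316/543
seg 4: a=-4, c=M4/2=242/181, d=(M5−M4)/(6·2)=-121/543, b=Δ4−h4·(2M4+M5)/6=661/543
t_q=11 → seg 4, τ=1; S=-4+661/543·τ+242/181·τ²+-121/543·τ³=-302/181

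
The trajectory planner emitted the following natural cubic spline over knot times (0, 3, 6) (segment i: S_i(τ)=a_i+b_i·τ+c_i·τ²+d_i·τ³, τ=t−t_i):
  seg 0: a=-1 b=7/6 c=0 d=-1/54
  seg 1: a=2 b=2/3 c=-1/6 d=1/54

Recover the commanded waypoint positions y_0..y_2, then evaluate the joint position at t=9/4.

y_0 = S_0(0) = a_0 = -1
y_1 = S_1(0) = a_1 = 2
y_2 = S_1(3) = 3
t_q=9/4 is in segment 0 (τ=9/4); S_0(τ)=181/128

y_0=-1 y_1=2 y_2=3
S(9/4) = 181/128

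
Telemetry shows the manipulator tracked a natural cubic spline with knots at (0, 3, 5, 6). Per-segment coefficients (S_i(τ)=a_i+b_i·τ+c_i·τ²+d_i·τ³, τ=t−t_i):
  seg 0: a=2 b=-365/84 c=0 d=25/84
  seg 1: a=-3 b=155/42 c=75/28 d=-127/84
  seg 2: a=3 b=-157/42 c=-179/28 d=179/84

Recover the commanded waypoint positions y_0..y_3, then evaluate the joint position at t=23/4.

y_0=2 y_1=-3 y_2=3 y_3=-5
S(23/4) = -4481/1792

y_0 = S_0(0) = a_0 = 2
y_1 = S_1(0) = a_1 = -3
y_2 = S_2(0) = a_2 = 3
y_3 = S_2(1) = -5
t_q=23/4 is in segment 2 (τ=3/4); S_2(τ)=-4481/1792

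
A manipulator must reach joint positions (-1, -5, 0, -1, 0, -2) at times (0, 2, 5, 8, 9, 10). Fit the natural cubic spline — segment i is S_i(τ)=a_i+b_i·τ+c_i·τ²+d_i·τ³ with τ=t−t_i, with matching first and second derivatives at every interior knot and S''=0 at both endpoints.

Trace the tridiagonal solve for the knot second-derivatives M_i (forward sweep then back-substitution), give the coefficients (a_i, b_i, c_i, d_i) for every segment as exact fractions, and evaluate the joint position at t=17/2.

  seg 0: a=-1 b=-9148/3081 c=0 d=1493/6162
  seg 1: a=-5 b=-190/3081 c=1493/1027 d=-208/711
  seg 2: a=0 b=2348/3081 c=-1211/1027 d=836/3081
  seg 3: a=-1 b=3122/3081 c=1297/1027 d=-3932/3081
  seg 4: a=0 b=-892/3081 c=-2635/1027 d=2635/3081
S(17/2) = -1385/4108

Δ: Δ0=-2, Δ1=5/3, Δ2=-1/3, Δ3=1, Δ4=-2
row 1: diag=10, rhs=22; c'=3/10, d'=11/5
row 2: denom=12−3·3/10=111/10; d'=(-12−3·11/5)/(111/10)=-62/37
row 3: denom=8−3·10/37=266/37; d'=(8−3·-62/37)/(266/37)=241/133
row 4: denom=4−1·37/266=1027/266; d'=(-18−1·241/133)/(1027/266)=-5270/1027
back: M4=-5270/1027
back: M3=241/133−37/266·-5270/1027=2594/1027
back: M2=-62/37−10/37·2594/1027=-2422/1027
back: M1=11/5−3/10·-2422/1027=2986/1027
M: M0=0, M1=2986/1027, M2=-2422/1027, M3=2594/1027, M4=-5270/1027, M5=0
seg 0: a=-1, c=M0/2=0, d=(M1−M0)/(6·2)=1493/6162, b=Δ0−h0·(2M0+M1)/6=-9148/3081
seg 1: a=-5, c=M1/2=1493/1027, d=(M2−M1)/(6·3)=-208/711, b=Δ1−h1·(2M1+M2)/6=-190/3081
seg 2: a=0, c=M2/2=-1211/1027, d=(M3−M2)/(6·3)=836/3081, b=Δ2−h2·(2M2+M3)/6=2348/3081
seg 3: a=-1, c=M3/2=1297/1027, d=(M4−M3)/(6·1)=-3932/3081, b=Δ3−h3·(2M3+M4)/6=3122/3081
seg 4: a=0, c=M4/2=-2635/1027, d=(M5−M4)/(6·1)=2635/3081, b=Δ4−h4·(2M4+M5)/6=-892/3081
t_q=17/2 → seg 3, τ=1/2; S=-1+3122/3081·τ+1297/1027·τ²+-3932/3081·τ³=-1385/4108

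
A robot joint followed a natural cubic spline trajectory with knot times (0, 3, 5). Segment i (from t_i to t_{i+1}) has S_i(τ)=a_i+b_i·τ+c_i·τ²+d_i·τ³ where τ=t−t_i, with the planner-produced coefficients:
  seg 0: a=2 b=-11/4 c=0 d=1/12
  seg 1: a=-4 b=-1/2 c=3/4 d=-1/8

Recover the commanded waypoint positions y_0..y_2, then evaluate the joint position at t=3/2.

y_0=2 y_1=-4 y_2=-3
S(3/2) = -59/32

y_0 = S_0(0) = a_0 = 2
y_1 = S_1(0) = a_1 = -4
y_2 = S_1(2) = -3
t_q=3/2 is in segment 0 (τ=3/2); S_0(τ)=-59/32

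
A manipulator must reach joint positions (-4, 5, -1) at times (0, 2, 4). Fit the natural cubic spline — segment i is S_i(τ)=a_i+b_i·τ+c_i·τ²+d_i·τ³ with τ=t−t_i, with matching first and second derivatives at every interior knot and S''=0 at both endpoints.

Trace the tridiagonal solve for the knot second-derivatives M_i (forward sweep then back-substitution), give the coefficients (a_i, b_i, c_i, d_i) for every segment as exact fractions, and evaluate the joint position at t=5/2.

Δ: Δ0=9/2, Δ1=-3
row 1: diag=8, rhs=-45; c'=1/4, d'=-45/8
back: M1=-45/8
M: M0=0, M1=-45/8, M2=0
seg 0: a=-4, c=M0/2=0, d=(M1−M0)/(6·2)=-15/32, b=Δ0−h0·(2M0+M1)/6=51/8
seg 1: a=5, c=M1/2=-45/16, d=(M2−M1)/(6·2)=15/32, b=Δ1−h1·(2M1+M2)/6=3/4
t_q=5/2 → seg 1, τ=1/2; S=5+3/4·τ+-45/16·τ²+15/32·τ³=1211/256

  seg 0: a=-4 b=51/8 c=0 d=-15/32
  seg 1: a=5 b=3/4 c=-45/16 d=15/32
S(5/2) = 1211/256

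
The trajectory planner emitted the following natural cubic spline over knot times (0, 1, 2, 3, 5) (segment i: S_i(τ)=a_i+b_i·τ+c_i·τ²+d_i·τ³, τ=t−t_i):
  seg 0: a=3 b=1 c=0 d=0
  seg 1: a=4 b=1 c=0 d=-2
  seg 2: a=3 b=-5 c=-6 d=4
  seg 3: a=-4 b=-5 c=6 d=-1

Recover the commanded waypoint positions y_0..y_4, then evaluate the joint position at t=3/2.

y_0=3 y_1=4 y_2=3 y_3=-4 y_4=2
S(3/2) = 17/4

y_0 = S_0(0) = a_0 = 3
y_1 = S_1(0) = a_1 = 4
y_2 = S_2(0) = a_2 = 3
y_3 = S_3(0) = a_3 = -4
y_4 = S_3(2) = 2
t_q=3/2 is in segment 1 (τ=1/2); S_1(τ)=17/4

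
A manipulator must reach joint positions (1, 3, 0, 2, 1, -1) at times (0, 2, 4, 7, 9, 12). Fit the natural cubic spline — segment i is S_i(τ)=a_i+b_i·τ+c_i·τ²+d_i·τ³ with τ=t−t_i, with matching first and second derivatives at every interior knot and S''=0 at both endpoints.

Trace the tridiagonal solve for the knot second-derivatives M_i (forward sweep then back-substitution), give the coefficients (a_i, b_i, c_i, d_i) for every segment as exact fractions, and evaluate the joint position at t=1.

Δ: Δ0=1, Δ1=-3/2, Δ2=2/3, Δ3=-1/2, Δ4=-2/3
row 1: diag=8, rhs=-15; c'=1/4, d'=-15/8
row 2: denom=10−2·1/4=19/2; d'=(13−2·-15/8)/(19/2)=67/38
row 3: denom=10−3·6/19=172/19; d'=(-7−3·67/38)/(172/19)=-467/344
row 4: denom=10−2·19/86=411/43; d'=(-1−2·-467/344)/(411/43)=295/1644
back: M4=295/1644
back: M3=-467/344−19/86·295/1644=-2297/1644
back: M2=67/38−6/19·-2297/1644=302/137
back: M1=-15/8−1/4·302/137=-2659/1096
M: M0=0, M1=-2659/1096, M2=302/137, M3=-2297/1644, M4=295/1644, M5=0
seg 0: a=1, c=M0/2=0, d=(M1−M0)/(6·2)=-2659/13152, b=Δ0−h0·(2M0+M1)/6=5947/3288
seg 1: a=3, c=M1/2=-2659/2192, d=(M2−M1)/(6·2)=5075/13152, b=Δ1−h1·(2M1+M2)/6=-1015/1644
seg 2: a=0, c=M2/2=151/137, d=(M3−M2)/(6·3)=-5921/29592, b=Δ2−h2·(2M2+M3)/6=-2759/3288
seg 3: a=2, c=M3/2=-2297/3288, d=(M4−M3)/(6·2)=18/137, b=Δ3−h3·(2M3+M4)/6=611/1644
seg 4: a=1, c=M4/2=295/3288, d=(M5−M4)/(6·3)=-295/29592, b=Δ4−h4·(2M4+M5)/6=-1391/1644
t_q=1 → seg 0, τ=1; S=1+5947/3288·τ+0·τ²+-2659/13152·τ³=11427/4384

  seg 0: a=1 b=5947/3288 c=0 d=-2659/13152
  seg 1: a=3 b=-1015/1644 c=-2659/2192 d=5075/13152
  seg 2: a=0 b=-2759/3288 c=151/137 d=-5921/29592
  seg 3: a=2 b=611/1644 c=-2297/3288 d=18/137
  seg 4: a=1 b=-1391/1644 c=295/3288 d=-295/29592
S(1) = 11427/4384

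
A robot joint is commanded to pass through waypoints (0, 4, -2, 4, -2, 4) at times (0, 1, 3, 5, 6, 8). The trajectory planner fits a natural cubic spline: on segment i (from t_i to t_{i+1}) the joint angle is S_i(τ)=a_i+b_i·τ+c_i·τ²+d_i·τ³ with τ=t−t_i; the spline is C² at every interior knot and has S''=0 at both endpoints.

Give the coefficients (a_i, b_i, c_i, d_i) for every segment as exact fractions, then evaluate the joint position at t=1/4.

Δ: Δ0=4, Δ1=-3, Δ2=3, Δ3=-6, Δ4=3
row 1: diag=6, rhs=-42; c'=1/3, d'=-7
row 2: denom=8−2·1/3=22/3; d'=(36−2·-7)/(22/3)=75/11
row 3: denom=6−2·3/11=60/11; d'=(-54−2·75/11)/(60/11)=-62/5
row 4: denom=6−1·11/60=349/60; d'=(54−1·-62/5)/(349/60)=3984/349
back: M4=3984/349
back: M3=-62/5−11/60·3984/349=-5058/349
back: M2=75/11−3/11·-5058/349=3759/349
back: M1=-7−1/3·3759/349=-3696/349
M: M0=0, M1=-3696/349, M2=3759/349, M3=-5058/349, M4=3984/349, M5=0
seg 0: a=0, c=M0/2=0, d=(M1−M0)/(6·1)=-616/349, b=Δ0−h0·(2M0+M1)/6=2012/349
seg 1: a=4, c=M1/2=-1848/349, d=(M2−M1)/(6·2)=2485/1396, b=Δ1−h1·(2M1+M2)/6=164/349
seg 2: a=-2, c=M2/2=3759/698, d=(M3−M2)/(6·2)=-2939/1396, b=Δ2−h2·(2M2+M3)/6=227/349
seg 3: a=4, c=M3/2=-2529/349, d=(M4−M3)/(6·1)=1507/349, b=Δ3−h3·(2M3+M4)/6=-1072/349
seg 4: a=-2, c=M4/2=1992/349, d=(M5−M4)/(6·2)=-332/349, b=Δ4−h4·(2M4+M5)/6=-1609/349
t_q=1/4 → seg 0, τ=1/4; S=0+2012/349·τ+0·τ²+-616/349·τ³=3947/2792

  seg 0: a=0 b=2012/349 c=0 d=-616/349
  seg 1: a=4 b=164/349 c=-1848/349 d=2485/1396
  seg 2: a=-2 b=227/349 c=3759/698 d=-2939/1396
  seg 3: a=4 b=-1072/349 c=-2529/349 d=1507/349
  seg 4: a=-2 b=-1609/349 c=1992/349 d=-332/349
S(1/4) = 3947/2792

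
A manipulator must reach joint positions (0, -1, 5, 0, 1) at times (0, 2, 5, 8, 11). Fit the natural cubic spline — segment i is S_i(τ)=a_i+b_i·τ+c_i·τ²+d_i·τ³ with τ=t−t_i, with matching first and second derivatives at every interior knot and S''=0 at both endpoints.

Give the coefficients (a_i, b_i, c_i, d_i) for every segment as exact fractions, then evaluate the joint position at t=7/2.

Δ: Δ0=-1/2, Δ1=2, Δ2=-5/3, Δ3=1/3
row 1: diag=10, rhs=15; c'=3/10, d'=3/2
row 2: denom=12−3·3/10=111/10; d'=(-22−3·3/2)/(111/10)=-265/111
row 3: denom=12−3·10/37=414/37; d'=(12−3·-265/111)/(414/37)=709/414
back: M3=709/414
back: M2=-265/111−10/37·709/414=-590/207
back: M1=3/2−3/10·-590/207=325/138
M: M0=0, M1=325/138, M2=-590/207, M3=709/414, M4=0
seg 0: a=0, c=M0/2=0, d=(M1−M0)/(6·2)=325/1656, b=Δ0−h0·(2M0+M1)/6=-266/207
seg 1: a=-1, c=M1/2=325/276, d=(M2−M1)/(6·3)=-2155/7452, b=Δ1−h1·(2M1+M2)/6=443/414
seg 2: a=5, c=M2/2=-295/207, d=(M3−M2)/(6·3)=1889/7452, b=Δ2−h2·(2M2+M3)/6=271/828
seg 3: a=0, c=M3/2=709/828, d=(M4−M3)/(6·3)=-709/7452, b=Δ3−h3·(2M3+M4)/6=-571/414
t_q=7/2 → seg 1, τ=3/2; S=-1+443/414·τ+325/276·τ²+-2155/7452·τ³=1677/736

  seg 0: a=0 b=-266/207 c=0 d=325/1656
  seg 1: a=-1 b=443/414 c=325/276 d=-2155/7452
  seg 2: a=5 b=271/828 c=-295/207 d=1889/7452
  seg 3: a=0 b=-571/414 c=709/828 d=-709/7452
S(7/2) = 1677/736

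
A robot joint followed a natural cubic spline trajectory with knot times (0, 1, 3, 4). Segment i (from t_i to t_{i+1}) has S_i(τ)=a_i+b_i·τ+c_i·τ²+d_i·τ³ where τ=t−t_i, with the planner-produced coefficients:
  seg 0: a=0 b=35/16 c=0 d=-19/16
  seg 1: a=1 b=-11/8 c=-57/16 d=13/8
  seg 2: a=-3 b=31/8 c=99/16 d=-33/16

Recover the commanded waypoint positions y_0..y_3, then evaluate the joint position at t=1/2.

y_0 = S_0(0) = a_0 = 0
y_1 = S_1(0) = a_1 = 1
y_2 = S_2(0) = a_2 = -3
y_3 = S_2(1) = 5
t_q=1/2 is in segment 0 (τ=1/2); S_0(τ)=121/128

y_0=0 y_1=1 y_2=-3 y_3=5
S(1/2) = 121/128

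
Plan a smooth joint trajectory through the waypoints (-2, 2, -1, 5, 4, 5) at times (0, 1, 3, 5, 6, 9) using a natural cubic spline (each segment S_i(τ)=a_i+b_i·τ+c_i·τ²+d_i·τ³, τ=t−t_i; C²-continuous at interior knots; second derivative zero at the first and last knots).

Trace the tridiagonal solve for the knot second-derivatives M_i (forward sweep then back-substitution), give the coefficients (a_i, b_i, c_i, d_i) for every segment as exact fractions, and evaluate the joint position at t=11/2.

  seg 0: a=-2 b=29857/5628 c=0 d=-7345/5628
  seg 1: a=2 b=3911/2814 c=-7345/1876 d=13903/11256
  seg 2: a=-1 b=775/1407 c=3279/938 d=-913/804
  seg 3: a=5 b=1276/1407 c=-1556/469 d=1985/1407
  seg 4: a=4 b=-2105/1407 c=429/469 d=-143/1407
S(11/2) = 2573/536

Δ: Δ0=4, Δ1=-3/2, Δ2=3, Δ3=-1, Δ4=1/3
row 1: diag=6, rhs=-33; c'=1/3, d'=-11/2
row 2: denom=8−2·1/3=22/3; d'=(27−2·-11/2)/(22/3)=57/11
row 3: denom=6−2·3/11=60/11; d'=(-24−2·57/11)/(60/11)=-63/10
row 4: denom=8−1·11/60=469/60; d'=(8−1·-63/10)/(469/60)=858/469
back: M4=858/469
back: M3=-63/10−11/60·858/469=-3112/469
back: M2=57/11−3/11·-3112/469=3279/469
back: M1=-11/2−1/3·3279/469=-7345/938
M: M0=0, M1=-7345/938, M2=3279/469, M3=-3112/469, M4=858/469, M5=0
seg 0: a=-2, c=M0/2=0, d=(M1−M0)/(6·1)=-7345/5628, b=Δ0−h0·(2M0+M1)/6=29857/5628
seg 1: a=2, c=M1/2=-7345/1876, d=(M2−M1)/(6·2)=13903/11256, b=Δ1−h1·(2M1+M2)/6=3911/2814
seg 2: a=-1, c=M2/2=3279/938, d=(M3−M2)/(6·2)=-913/804, b=Δ2−h2·(2M2+M3)/6=775/1407
seg 3: a=5, c=M3/2=-1556/469, d=(M4−M3)/(6·1)=1985/1407, b=Δ3−h3·(2M3+M4)/6=1276/1407
seg 4: a=4, c=M4/2=429/469, d=(M5−M4)/(6·3)=-143/1407, b=Δ4−h4·(2M4+M5)/6=-2105/1407
t_q=11/2 → seg 3, τ=1/2; S=5+1276/1407·τ+-1556/469·τ²+1985/1407·τ³=2573/536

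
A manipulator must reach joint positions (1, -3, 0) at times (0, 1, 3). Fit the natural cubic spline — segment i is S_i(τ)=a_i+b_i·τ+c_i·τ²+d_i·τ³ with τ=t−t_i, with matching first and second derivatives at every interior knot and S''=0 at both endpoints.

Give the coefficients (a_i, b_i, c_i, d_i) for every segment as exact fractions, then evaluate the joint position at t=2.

Δ: Δ0=-4, Δ1=3/2
row 1: diag=6, rhs=33; c'=1/3, d'=11/2
back: M1=11/2
M: M0=0, M1=11/2, M2=0
seg 0: a=1, c=M0/2=0, d=(M1−M0)/(6·1)=11/12, b=Δ0−h0·(2M0+M1)/6=-59/12
seg 1: a=-3, c=M1/2=11/4, d=(M2−M1)/(6·2)=-11/24, b=Δ1−h1·(2M1+M2)/6=-13/6
t_q=2 → seg 1, τ=1; S=-3+-13/6·τ+11/4·τ²+-11/24·τ³=-23/8

  seg 0: a=1 b=-59/12 c=0 d=11/12
  seg 1: a=-3 b=-13/6 c=11/4 d=-11/24
S(2) = -23/8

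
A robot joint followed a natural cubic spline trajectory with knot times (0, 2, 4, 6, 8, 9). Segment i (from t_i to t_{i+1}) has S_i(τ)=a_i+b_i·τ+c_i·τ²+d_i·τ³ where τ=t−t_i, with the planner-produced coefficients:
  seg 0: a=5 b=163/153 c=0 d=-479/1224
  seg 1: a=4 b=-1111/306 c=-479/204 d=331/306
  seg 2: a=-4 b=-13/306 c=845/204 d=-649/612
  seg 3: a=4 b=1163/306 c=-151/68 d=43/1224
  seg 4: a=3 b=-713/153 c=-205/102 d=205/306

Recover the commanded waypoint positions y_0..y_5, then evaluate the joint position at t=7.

y_0 = S_0(0) = a_0 = 5
y_1 = S_1(0) = a_1 = 4
y_2 = S_2(0) = a_2 = -4
y_3 = S_3(0) = a_3 = 4
y_4 = S_4(0) = a_4 = 3
y_5 = S_4(1) = -3
t_q=7 is in segment 3 (τ=1); S_3(τ)=2291/408

y_0=5 y_1=4 y_2=-4 y_3=4 y_4=3 y_5=-3
S(7) = 2291/408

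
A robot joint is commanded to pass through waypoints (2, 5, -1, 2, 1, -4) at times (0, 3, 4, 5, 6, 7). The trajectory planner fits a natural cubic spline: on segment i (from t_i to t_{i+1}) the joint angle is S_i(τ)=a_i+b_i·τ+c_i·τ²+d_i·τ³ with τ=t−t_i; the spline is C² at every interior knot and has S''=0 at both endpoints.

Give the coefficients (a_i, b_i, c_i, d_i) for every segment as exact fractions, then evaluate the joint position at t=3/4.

  seg 0: a=2 b=2050/433 c=0 d=-539/1299
  seg 1: a=5 b=-2801/433 c=-1617/433 d=1820/433
  seg 2: a=-1 b=-575/433 c=3843/433 d=-1969/433
  seg 3: a=2 b=1204/433 c=-2064/433 d=427/433
  seg 4: a=1 b=-1643/433 c=-783/433 d=261/433
S(3/4) = 148973/27712

Δ: Δ0=1, Δ1=-6, Δ2=3, Δ3=-1, Δ4=-5
row 1: diag=8, rhs=-42; c'=1/8, d'=-21/4
row 2: denom=4−1·1/8=31/8; d'=(54−1·-21/4)/(31/8)=474/31
row 3: denom=4−1·8/31=116/31; d'=(-24−1·474/31)/(116/31)=-21/2
row 4: denom=4−1·31/116=433/116; d'=(-24−1·-21/2)/(433/116)=-1566/433
back: M4=-1566/433
back: M3=-21/2−31/116·-1566/433=-4128/433
back: M2=474/31−8/31·-4128/433=7686/433
back: M1=-21/4−1/8·7686/433=-3234/433
M: M0=0, M1=-3234/433, M2=7686/433, M3=-4128/433, M4=-1566/433, M5=0
seg 0: a=2, c=M0/2=0, d=(M1−M0)/(6·3)=-539/1299, b=Δ0−h0·(2M0+M1)/6=2050/433
seg 1: a=5, c=M1/2=-1617/433, d=(M2−M1)/(6·1)=1820/433, b=Δ1−h1·(2M1+M2)/6=-2801/433
seg 2: a=-1, c=M2/2=3843/433, d=(M3−M2)/(6·1)=-1969/433, b=Δ2−h2·(2M2+M3)/6=-575/433
seg 3: a=2, c=M3/2=-2064/433, d=(M4−M3)/(6·1)=427/433, b=Δ3−h3·(2M3+M4)/6=1204/433
seg 4: a=1, c=M4/2=-783/433, d=(M5−M4)/(6·1)=261/433, b=Δ4−h4·(2M4+M5)/6=-1643/433
t_q=3/4 → seg 0, τ=3/4; S=2+2050/433·τ+0·τ²+-539/1299·τ³=148973/27712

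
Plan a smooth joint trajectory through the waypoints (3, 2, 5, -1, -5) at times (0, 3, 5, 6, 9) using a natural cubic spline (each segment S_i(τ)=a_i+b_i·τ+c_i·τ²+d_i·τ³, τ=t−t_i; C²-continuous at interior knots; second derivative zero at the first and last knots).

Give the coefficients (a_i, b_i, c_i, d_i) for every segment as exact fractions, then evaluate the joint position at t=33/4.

Δ: Δ0=-1/3, Δ1=3/2, Δ2=-6, Δ3=-4/3
row 1: diag=10, rhs=11; c'=1/5, d'=11/10
row 2: denom=6−2·1/5=28/5; d'=(-45−2·11/10)/(28/5)=-59/7
row 3: denom=8−1·5/28=219/28; d'=(28−1·-59/7)/(219/28)=340/73
back: M3=340/73
back: M2=-59/7−5/28·340/73=-676/73
back: M1=11/10−1/5·-676/73=431/146
M: M0=0, M1=431/146, M2=-676/73, M3=340/73, M4=0
seg 0: a=3, c=M0/2=0, d=(M1−M0)/(6·3)=431/2628, b=Δ0−h0·(2M0+M1)/6=-1585/876
seg 1: a=2, c=M1/2=431/292, d=(M2−M1)/(6·2)=-1783/1752, b=Δ1−h1·(2M1+M2)/6=1147/438
seg 2: a=5, c=M2/2=-338/73, d=(M3−M2)/(6·1)=508/219, b=Δ2−h2·(2M2+M3)/6=-808/219
seg 3: a=-1, c=M3/2=170/73, d=(M4−M3)/(6·3)=-170/657, b=Δ3−h3·(2M3+M4)/6=-1312/219
t_q=33/4 → seg 3, τ=9/4; S=-1+-1312/219·τ+170/73·τ²+-170/657·τ³=-13169/2336

  seg 0: a=3 b=-1585/876 c=0 d=431/2628
  seg 1: a=2 b=1147/438 c=431/292 d=-1783/1752
  seg 2: a=5 b=-808/219 c=-338/73 d=508/219
  seg 3: a=-1 b=-1312/219 c=170/73 d=-170/657
S(33/4) = -13169/2336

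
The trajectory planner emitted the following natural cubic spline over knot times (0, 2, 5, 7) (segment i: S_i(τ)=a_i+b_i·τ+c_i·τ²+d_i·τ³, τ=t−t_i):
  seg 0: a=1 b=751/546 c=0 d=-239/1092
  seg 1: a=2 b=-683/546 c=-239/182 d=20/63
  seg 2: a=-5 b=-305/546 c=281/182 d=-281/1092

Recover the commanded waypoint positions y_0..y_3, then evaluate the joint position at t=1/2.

y_0 = S_0(0) = a_0 = 1
y_1 = S_1(0) = a_1 = 2
y_2 = S_2(0) = a_2 = -5
y_3 = S_2(2) = -2
t_q=1/2 is in segment 0 (τ=1/2); S_0(τ)=4835/2912

y_0=1 y_1=2 y_2=-5 y_3=-2
S(1/2) = 4835/2912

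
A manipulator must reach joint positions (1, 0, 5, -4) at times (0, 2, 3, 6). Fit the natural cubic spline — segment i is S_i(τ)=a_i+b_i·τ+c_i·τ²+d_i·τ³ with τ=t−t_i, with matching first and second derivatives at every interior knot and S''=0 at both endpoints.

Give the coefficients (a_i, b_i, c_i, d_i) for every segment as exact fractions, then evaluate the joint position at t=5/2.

Δ: Δ0=-1/2, Δ1=5, Δ2=-3
row 1: diag=6, rhs=33; c'=1/6, d'=11/2
row 2: denom=8−1·1/6=47/6; d'=(-48−1·11/2)/(47/6)=-321/47
back: M2=-321/47
back: M1=11/2−1/6·-321/47=312/47
M: M0=0, M1=312/47, M2=-321/47, M3=0
seg 0: a=1, c=M0/2=0, d=(M1−M0)/(6·2)=26/47, b=Δ0−h0·(2M0+M1)/6=-255/94
seg 1: a=0, c=M1/2=156/47, d=(M2−M1)/(6·1)=-211/94, b=Δ1−h1·(2M1+M2)/6=369/94
seg 2: a=5, c=M2/2=-321/94, d=(M3−M2)/(6·3)=107/282, b=Δ2−h2·(2M2+M3)/6=180/47
t_q=5/2 → seg 1, τ=1/2; S=0+369/94·τ+156/47·τ²+-211/94·τ³=1889/752

  seg 0: a=1 b=-255/94 c=0 d=26/47
  seg 1: a=0 b=369/94 c=156/47 d=-211/94
  seg 2: a=5 b=180/47 c=-321/94 d=107/282
S(5/2) = 1889/752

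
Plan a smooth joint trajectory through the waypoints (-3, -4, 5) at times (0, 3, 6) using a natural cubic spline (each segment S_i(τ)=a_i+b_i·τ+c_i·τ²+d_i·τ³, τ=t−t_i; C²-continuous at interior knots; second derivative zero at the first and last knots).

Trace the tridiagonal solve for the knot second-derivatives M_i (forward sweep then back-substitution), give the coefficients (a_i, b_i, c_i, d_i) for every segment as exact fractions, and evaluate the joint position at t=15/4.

  seg 0: a=-3 b=-7/6 c=0 d=5/54
  seg 1: a=-4 b=4/3 c=5/6 d=-5/54
S(15/4) = -329/128

Δ: Δ0=-1/3, Δ1=3
row 1: diag=12, rhs=20; c'=1/4, d'=5/3
back: M1=5/3
M: M0=0, M1=5/3, M2=0
seg 0: a=-3, c=M0/2=0, d=(M1−M0)/(6·3)=5/54, b=Δ0−h0·(2M0+M1)/6=-7/6
seg 1: a=-4, c=M1/2=5/6, d=(M2−M1)/(6·3)=-5/54, b=Δ1−h1·(2M1+M2)/6=4/3
t_q=15/4 → seg 1, τ=3/4; S=-4+4/3·τ+5/6·τ²+-5/54·τ³=-329/128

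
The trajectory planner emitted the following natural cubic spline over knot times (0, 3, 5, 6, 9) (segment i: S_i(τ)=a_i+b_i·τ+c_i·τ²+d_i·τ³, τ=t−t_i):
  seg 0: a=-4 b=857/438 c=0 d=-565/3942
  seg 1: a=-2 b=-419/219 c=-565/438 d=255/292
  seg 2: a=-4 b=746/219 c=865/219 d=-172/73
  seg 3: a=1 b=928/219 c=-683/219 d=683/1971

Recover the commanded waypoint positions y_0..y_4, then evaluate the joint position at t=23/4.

y_0=-4 y_1=-2 y_2=-4 y_3=1 y_4=-5
S(23/4) = -127/584

y_0 = S_0(0) = a_0 = -4
y_1 = S_1(0) = a_1 = -2
y_2 = S_2(0) = a_2 = -4
y_3 = S_3(0) = a_3 = 1
y_4 = S_3(3) = -5
t_q=23/4 is in segment 2 (τ=3/4); S_2(τ)=-127/584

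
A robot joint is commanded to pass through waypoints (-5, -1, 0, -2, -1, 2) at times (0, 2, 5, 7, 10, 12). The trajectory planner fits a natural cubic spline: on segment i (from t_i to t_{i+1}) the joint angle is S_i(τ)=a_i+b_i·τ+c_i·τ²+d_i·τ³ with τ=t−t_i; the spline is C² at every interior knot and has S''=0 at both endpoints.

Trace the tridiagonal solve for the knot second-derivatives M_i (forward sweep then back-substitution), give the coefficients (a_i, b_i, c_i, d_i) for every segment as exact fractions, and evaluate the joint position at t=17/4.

Δ: Δ0=2, Δ1=1/3, Δ2=-1, Δ3=1/3, Δ4=3/2
row 1: diag=10, rhs=-10; c'=3/10, d'=-1
row 2: denom=10−3·3/10=91/10; d'=(-8−3·-1)/(91/10)=-50/91
row 3: denom=10−2·20/91=870/91; d'=(8−2·-50/91)/(870/91)=138/145
row 4: denom=10−3·91/290=2627/290; d'=(7−3·138/145)/(2627/290)=1202/2627
back: M4=1202/2627
back: M3=138/145−91/290·1202/2627=2123/2627
back: M2=-50/91−20/91·2123/2627=-1910/2627
back: M1=-1−3/10·-1910/2627=-2054/2627
M: M0=0, M1=-2054/2627, M2=-1910/2627, M3=2123/2627, M4=1202/2627, M5=0
seg 0: a=-5, c=M0/2=0, d=(M1−M0)/(6·2)=-1027/15762, b=Δ0−h0·(2M0+M1)/6=17816/7881
seg 1: a=-1, c=M1/2=-1027/2627, d=(M2−M1)/(6·3)=8/2627, b=Δ1−h1·(2M1+M2)/6=11654/7881
seg 2: a=0, c=M2/2=-955/2627, d=(M3−M2)/(6·2)=109/852, b=Δ2−h2·(2M2+M3)/6=-6184/7881
seg 3: a=-2, c=M3/2=2123/5254, d=(M4−M3)/(6·3)=-307/15762, b=Δ3−h3·(2M3+M4)/6=-5545/7881
seg 4: a=-1, c=M4/2=601/2627, d=(M5−M4)/(6·2)=-601/15762, b=Δ4−h4·(2M4+M5)/6=18835/15762
t_q=17/4 → seg 1, τ=9/4; S=-1+11654/7881·τ+-1027/2627·τ²+8/2627·τ³=16087/42032

  seg 0: a=-5 b=17816/7881 c=0 d=-1027/15762
  seg 1: a=-1 b=11654/7881 c=-1027/2627 d=8/2627
  seg 2: a=0 b=-6184/7881 c=-955/2627 d=109/852
  seg 3: a=-2 b=-5545/7881 c=2123/5254 d=-307/15762
  seg 4: a=-1 b=18835/15762 c=601/2627 d=-601/15762
S(17/4) = 16087/42032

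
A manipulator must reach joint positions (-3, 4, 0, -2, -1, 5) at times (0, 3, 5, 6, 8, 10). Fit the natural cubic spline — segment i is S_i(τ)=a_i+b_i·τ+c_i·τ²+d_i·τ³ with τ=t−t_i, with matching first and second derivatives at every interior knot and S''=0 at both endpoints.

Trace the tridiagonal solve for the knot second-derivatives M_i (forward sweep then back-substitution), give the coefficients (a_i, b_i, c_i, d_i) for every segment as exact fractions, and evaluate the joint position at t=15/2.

  seg 0: a=-3 b=13201/3576 c=0 d=-1619/10728
  seg 1: a=4 b=-685/1788 c=-1619/1192 d=983/3576
  seg 2: a=0 b=-4501/1788 c=347/1192 d=809/3576
  seg 3: a=-2 b=-4493/3576 c=289/298 d=-655/14304
  seg 4: a=-1 b=3707/1788 c=1657/2384 d=-1657/14304
S(15/2) = -70839/38144

Δ: Δ0=7/3, Δ1=-2, Δ2=-2, Δ3=1/2, Δ4=3
row 1: diag=10, rhs=-26; c'=1/5, d'=-13/5
row 2: denom=6−2·1/5=28/5; d'=(0−2·-13/5)/(28/5)=13/14
row 3: denom=6−1·5/28=163/28; d'=(15−1·13/14)/(163/28)=394/163
row 4: denom=8−2·56/163=1192/163; d'=(15−2·394/163)/(1192/163)=1657/1192
back: M4=1657/1192
back: M3=394/163−56/163·1657/1192=289/149
back: M2=13/14−5/28·289/149=347/596
back: M1=-13/5−1/5·347/596=-1619/596
M: M0=0, M1=-1619/596, M2=347/596, M3=289/149, M4=1657/1192, M5=0
seg 0: a=-3, c=M0/2=0, d=(M1−M0)/(6·3)=-1619/10728, b=Δ0−h0·(2M0+M1)/6=13201/3576
seg 1: a=4, c=M1/2=-1619/1192, d=(M2−M1)/(6·2)=983/3576, b=Δ1−h1·(2M1+M2)/6=-685/1788
seg 2: a=0, c=M2/2=347/1192, d=(M3−M2)/(6·1)=809/3576, b=Δ2−h2·(2M2+M3)/6=-4501/1788
seg 3: a=-2, c=M3/2=289/298, d=(M4−M3)/(6·2)=-655/14304, b=Δ3−h3·(2M3+M4)/6=-4493/3576
seg 4: a=-1, c=M4/2=1657/2384, d=(M5−M4)/(6·2)=-1657/14304, b=Δ4−h4·(2M4+M5)/6=3707/1788
t_q=15/2 → seg 3, τ=3/2; S=-2+-4493/3576·τ+289/298·τ²+-655/14304·τ³=-70839/38144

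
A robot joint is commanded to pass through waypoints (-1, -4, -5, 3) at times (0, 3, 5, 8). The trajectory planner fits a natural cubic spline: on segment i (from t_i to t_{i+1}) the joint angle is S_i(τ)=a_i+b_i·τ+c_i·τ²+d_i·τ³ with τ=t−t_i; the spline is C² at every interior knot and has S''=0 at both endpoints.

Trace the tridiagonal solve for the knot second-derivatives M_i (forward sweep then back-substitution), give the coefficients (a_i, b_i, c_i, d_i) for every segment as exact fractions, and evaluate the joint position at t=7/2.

Δ: Δ0=-1, Δ1=-1/2, Δ2=8/3
row 1: diag=10, rhs=3; c'=1/5, d'=3/10
row 2: denom=10−2·1/5=48/5; d'=(19−2·3/10)/(48/5)=23/12
back: M2=23/12
back: M1=3/10−1/5·23/12=-1/12
M: M0=0, M1=-1/12, M2=23/12, M3=0
seg 0: a=-1, c=M0/2=0, d=(M1−M0)/(6·3)=-1/216, b=Δ0−h0·(2M0+M1)/6=-23/24
seg 1: a=-4, c=M1/2=-1/24, d=(M2−M1)/(6·2)=1/6, b=Δ1−h1·(2M1+M2)/6=-13/12
seg 2: a=-5, c=M2/2=23/24, d=(M3−M2)/(6·3)=-23/216, b=Δ2−h2·(2M2+M3)/6=3/4
t_q=7/2 → seg 1, τ=1/2; S=-4+-13/12·τ+-1/24·τ²+1/6·τ³=-145/32

  seg 0: a=-1 b=-23/24 c=0 d=-1/216
  seg 1: a=-4 b=-13/12 c=-1/24 d=1/6
  seg 2: a=-5 b=3/4 c=23/24 d=-23/216
S(7/2) = -145/32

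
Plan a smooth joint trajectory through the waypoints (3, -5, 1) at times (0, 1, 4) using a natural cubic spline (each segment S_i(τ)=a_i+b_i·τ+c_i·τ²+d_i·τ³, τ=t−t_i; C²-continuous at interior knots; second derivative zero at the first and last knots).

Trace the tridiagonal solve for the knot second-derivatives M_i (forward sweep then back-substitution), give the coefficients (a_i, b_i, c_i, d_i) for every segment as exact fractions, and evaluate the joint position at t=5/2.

  seg 0: a=3 b=-37/4 c=0 d=5/4
  seg 1: a=-5 b=-11/2 c=15/4 d=-5/12
S(5/2) = -199/32

Δ: Δ0=-8, Δ1=2
row 1: diag=8, rhs=60; c'=3/8, d'=15/2
back: M1=15/2
M: M0=0, M1=15/2, M2=0
seg 0: a=3, c=M0/2=0, d=(M1−M0)/(6·1)=5/4, b=Δ0−h0·(2M0+M1)/6=-37/4
seg 1: a=-5, c=M1/2=15/4, d=(M2−M1)/(6·3)=-5/12, b=Δ1−h1·(2M1+M2)/6=-11/2
t_q=5/2 → seg 1, τ=3/2; S=-5+-11/2·τ+15/4·τ²+-5/12·τ³=-199/32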